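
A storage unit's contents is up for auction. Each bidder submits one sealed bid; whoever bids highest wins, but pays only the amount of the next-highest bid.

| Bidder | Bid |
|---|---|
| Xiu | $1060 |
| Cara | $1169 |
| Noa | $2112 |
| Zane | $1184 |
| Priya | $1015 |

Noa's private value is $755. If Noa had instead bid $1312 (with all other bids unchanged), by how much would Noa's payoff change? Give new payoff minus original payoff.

The highest bid among the other bidders is $1184; Noa's bid doesn't change that.
Original bid $2112: Noa is highest, pays the top rival bid $1184; payoff $755 − $1184 = −$429.
Alternative bid $1312: Noa is highest, pays the top rival bid $1184; payoff $755 − $1184 = −$429.
Change in payoff = −$429 − (−$429) = $0.

$0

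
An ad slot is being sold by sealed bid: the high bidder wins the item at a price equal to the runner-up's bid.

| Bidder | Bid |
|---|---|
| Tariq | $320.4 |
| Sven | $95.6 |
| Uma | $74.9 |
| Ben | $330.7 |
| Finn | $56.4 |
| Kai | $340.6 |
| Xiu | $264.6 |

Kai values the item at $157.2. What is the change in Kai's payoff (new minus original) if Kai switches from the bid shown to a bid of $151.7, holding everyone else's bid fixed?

The highest bid among the other bidders is $330.7; Kai's bid doesn't change that.
Original bid $340.6: Kai is highest, pays the top rival bid $330.7; payoff $157.2 − $330.7 = −$173.5.
Alternative bid $151.7: Kai is not highest (top rival bid is $330.7); payoff $0.
Change in payoff = $0 − (−$173.5) = $173.5.

$173.5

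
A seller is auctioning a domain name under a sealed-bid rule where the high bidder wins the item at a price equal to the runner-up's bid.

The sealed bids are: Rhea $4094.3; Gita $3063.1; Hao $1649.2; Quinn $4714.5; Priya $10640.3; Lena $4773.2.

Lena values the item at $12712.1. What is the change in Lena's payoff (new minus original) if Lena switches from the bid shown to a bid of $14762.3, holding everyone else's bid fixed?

$2071.8

The highest bid among the other bidders is $10640.3; Lena's bid doesn't change that.
Original bid $4773.2: Lena is not highest (top rival bid is $10640.3); payoff $0.
Alternative bid $14762.3: Lena is highest, pays the top rival bid $10640.3; payoff $12712.1 − $10640.3 = $2071.8.
Change in payoff = $2071.8 − ($0) = $2071.8.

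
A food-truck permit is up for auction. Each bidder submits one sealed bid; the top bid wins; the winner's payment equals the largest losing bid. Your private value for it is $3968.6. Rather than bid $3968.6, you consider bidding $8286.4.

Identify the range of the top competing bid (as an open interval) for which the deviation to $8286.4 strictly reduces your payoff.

($3968.6, $8286.4)

If the competing bid is below $3968.6, both bids win at the same price — no difference.
If it is above $8286.4, both bids lose — no difference.
If it lies strictly between $3968.6 and $8286.4, bidding your value loses (payoff 0) while bidding $8286.4 wins at a price above your value (payoff negative).
So the deviation strictly hurts on the open interval ($3968.6, $8286.4).
Truthful bidding weakly dominates here: raising your bid can only win items priced above your value, and lowering it can only forfeit items priced below.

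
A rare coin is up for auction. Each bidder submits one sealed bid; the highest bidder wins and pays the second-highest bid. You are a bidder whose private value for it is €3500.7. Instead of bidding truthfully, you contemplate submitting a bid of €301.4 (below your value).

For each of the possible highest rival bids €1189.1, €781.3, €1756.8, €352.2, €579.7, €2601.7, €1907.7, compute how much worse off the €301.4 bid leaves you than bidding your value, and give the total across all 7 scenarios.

The deviation costs you only when the competing bid falls strictly between €301.4 and €3500.7; elsewhere both bids give the same outcome.
€1189.1: truthful payoff €2311.6, deviation payoff €0 → loss €2311.6.
€781.3: truthful payoff €2719.4, deviation payoff €0 → loss €2719.4.
€1756.8: truthful payoff €1743.9, deviation payoff €0 → loss €1743.9.
€352.2: truthful payoff €3148.5, deviation payoff €0 → loss €3148.5.
€579.7: truthful payoff €2921, deviation payoff €0 → loss €2921.
€2601.7: truthful payoff €899, deviation payoff €0 → loss €899.
€1907.7: truthful payoff €1593, deviation payoff €0 → loss €1593.
Total loss = €2311.6 + €2719.4 + €1743.9 + €3148.5 + €2921 + €899 + €1593 = €15336.4.

€15336.4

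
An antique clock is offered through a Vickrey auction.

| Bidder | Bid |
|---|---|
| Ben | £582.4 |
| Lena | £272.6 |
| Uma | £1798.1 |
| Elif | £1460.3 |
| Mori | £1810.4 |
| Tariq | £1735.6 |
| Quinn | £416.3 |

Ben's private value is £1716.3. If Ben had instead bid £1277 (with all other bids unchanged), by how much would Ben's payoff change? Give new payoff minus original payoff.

£0

The highest bid among the other bidders is £1810.4; Ben's bid doesn't change that.
Original bid £582.4: Ben is not highest (top rival bid is £1810.4); payoff £0.
Alternative bid £1277: Ben is not highest (top rival bid is £1810.4); payoff £0.
Change in payoff = £0 − (£0) = £0.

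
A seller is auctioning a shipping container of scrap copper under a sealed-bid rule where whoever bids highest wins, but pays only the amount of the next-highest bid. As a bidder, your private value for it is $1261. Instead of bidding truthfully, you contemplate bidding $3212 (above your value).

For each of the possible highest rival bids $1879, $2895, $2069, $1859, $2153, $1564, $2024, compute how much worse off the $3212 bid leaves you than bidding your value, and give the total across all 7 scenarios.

$5616

The deviation costs you only when the competing bid falls strictly between $1261 and $3212; elsewhere both bids give the same outcome.
$1879: truthful payoff $0, deviation payoff −$618 → loss $618.
$2895: truthful payoff $0, deviation payoff −$1634 → loss $1634.
$2069: truthful payoff $0, deviation payoff −$808 → loss $808.
$1859: truthful payoff $0, deviation payoff −$598 → loss $598.
$2153: truthful payoff $0, deviation payoff −$892 → loss $892.
$1564: truthful payoff $0, deviation payoff −$303 → loss $303.
$2024: truthful payoff $0, deviation payoff −$763 → loss $763.
Total loss = $618 + $1634 + $808 + $598 + $892 + $303 + $763 = $5616.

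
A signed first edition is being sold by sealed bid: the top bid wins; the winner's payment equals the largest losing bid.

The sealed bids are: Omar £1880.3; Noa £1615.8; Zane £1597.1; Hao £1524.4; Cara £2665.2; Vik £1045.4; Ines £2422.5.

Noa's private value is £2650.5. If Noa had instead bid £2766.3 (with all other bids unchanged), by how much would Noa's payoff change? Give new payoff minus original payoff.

The highest bid among the other bidders is £2665.2; Noa's bid doesn't change that.
Original bid £1615.8: Noa is not highest (top rival bid is £2665.2); payoff £0.
Alternative bid £2766.3: Noa is highest, pays the top rival bid £2665.2; payoff £2650.5 − £2665.2 = −£14.7.
Change in payoff = −£14.7 − (£0) = −£14.7.

−£14.7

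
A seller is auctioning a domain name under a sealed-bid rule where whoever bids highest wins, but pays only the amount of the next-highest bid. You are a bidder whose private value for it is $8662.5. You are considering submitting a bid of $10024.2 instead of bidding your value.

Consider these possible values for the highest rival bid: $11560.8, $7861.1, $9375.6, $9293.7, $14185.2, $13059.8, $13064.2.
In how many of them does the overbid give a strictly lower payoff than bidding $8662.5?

2

The deviation hurts exactly when the highest competing bid lies strictly between $8662.5 and $10024.2 — overbidding then wins at a price above your value.
$11560.8: above both → same outcome either way.
$7861.1: below both → same outcome either way.
$9375.6: inside the interval → strictly worse (loss $713.1).
$9293.7: inside the interval → strictly worse (loss $631.2).
$14185.2: above both → same outcome either way.
$13059.8: above both → same outcome either way.
$13064.2: above both → same outcome either way.
Count: 2.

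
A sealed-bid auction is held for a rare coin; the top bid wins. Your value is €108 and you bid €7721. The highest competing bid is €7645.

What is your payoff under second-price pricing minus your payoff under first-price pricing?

€76

You have the highest bid, so you win under either rule.
Second-price: pay €7645 → payoff −€7537.
First-price: pay your own bid €7721 → payoff −€7613.
Difference = −€7537 − (−€7613) = €76.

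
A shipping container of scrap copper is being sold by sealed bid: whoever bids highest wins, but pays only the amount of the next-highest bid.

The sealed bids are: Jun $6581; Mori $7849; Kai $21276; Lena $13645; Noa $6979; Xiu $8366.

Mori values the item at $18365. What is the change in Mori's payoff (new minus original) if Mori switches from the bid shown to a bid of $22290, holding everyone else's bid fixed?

−$2911

The highest bid among the other bidders is $21276; Mori's bid doesn't change that.
Original bid $7849: Mori is not highest (top rival bid is $21276); payoff $0.
Alternative bid $22290: Mori is highest, pays the top rival bid $21276; payoff $18365 − $21276 = −$2911.
Change in payoff = −$2911 − ($0) = −$2911.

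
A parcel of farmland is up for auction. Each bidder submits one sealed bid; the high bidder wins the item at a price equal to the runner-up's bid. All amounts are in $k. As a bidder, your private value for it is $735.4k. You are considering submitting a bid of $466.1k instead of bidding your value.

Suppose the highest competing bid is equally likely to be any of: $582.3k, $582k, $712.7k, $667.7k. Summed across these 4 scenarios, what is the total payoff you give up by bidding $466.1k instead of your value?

$396.9k

The deviation costs you only when the competing bid falls strictly between $466.1k and $735.4k; elsewhere both bids give the same outcome.
$582.3k: truthful payoff $153.1k, deviation payoff $0k → loss $153.1k.
$582k: truthful payoff $153.4k, deviation payoff $0k → loss $153.4k.
$712.7k: truthful payoff $22.7k, deviation payoff $0k → loss $22.7k.
$667.7k: truthful payoff $67.7k, deviation payoff $0k → loss $67.7k.
Total loss = $153.1k + $153.4k + $22.7k + $67.7k = $396.9k.
Because the price is fixed by the runner-up's bid, deviating from your value can only change a good outcome into a bad one — never the reverse.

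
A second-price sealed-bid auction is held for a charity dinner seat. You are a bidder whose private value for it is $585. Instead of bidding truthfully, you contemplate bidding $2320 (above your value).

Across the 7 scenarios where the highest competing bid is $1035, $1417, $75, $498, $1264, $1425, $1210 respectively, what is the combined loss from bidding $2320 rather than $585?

$3426

The deviation costs you only when the competing bid falls strictly between $585 and $2320; elsewhere both bids give the same outcome.
$1035: truthful payoff $0, deviation payoff −$450 → loss $450.
$1417: truthful payoff $0, deviation payoff −$832 → loss $832.
$75: outcomes coincide → loss $0.
$498: outcomes coincide → loss $0.
$1264: truthful payoff $0, deviation payoff −$679 → loss $679.
$1425: truthful payoff $0, deviation payoff −$840 → loss $840.
$1210: truthful payoff $0, deviation payoff −$625 → loss $625.
Total loss = $450 + $832 + $679 + $840 + $625 = $3426.
In a second-price auction your bid sets only whether you win, not what you pay, so bidding your true value is weakly dominant.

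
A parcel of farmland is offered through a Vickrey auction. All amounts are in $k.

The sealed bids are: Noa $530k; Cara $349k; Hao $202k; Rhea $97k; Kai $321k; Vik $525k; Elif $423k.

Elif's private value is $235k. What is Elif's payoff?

Highest bid: Noa at $530k, so Noa wins.
Second-highest bid: Vik at $525k — that is the price the winner pays.
Elif did not win, so Elif pays nothing and receives nothing: payoff $0k.

$0k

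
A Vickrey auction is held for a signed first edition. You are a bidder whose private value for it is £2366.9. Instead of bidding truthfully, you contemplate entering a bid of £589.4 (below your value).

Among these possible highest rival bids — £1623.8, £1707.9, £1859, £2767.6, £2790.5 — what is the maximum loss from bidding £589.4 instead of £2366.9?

£1623.8: truthful gives £743.1, deviation gives £0 → loss £743.1.
£1707.9: truthful gives £659, deviation gives £0 → loss £659.
£1859: truthful gives £507.9, deviation gives £0 → loss £507.9.
£2767.6: same outcome either way → loss £0.
£2790.5: same outcome either way → loss £0.
Maximum loss: £743.1.

£743.1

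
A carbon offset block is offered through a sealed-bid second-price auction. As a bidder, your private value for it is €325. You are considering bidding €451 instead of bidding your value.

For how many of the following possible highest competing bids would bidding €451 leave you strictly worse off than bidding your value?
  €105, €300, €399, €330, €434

3

The deviation hurts exactly when the highest competing bid lies strictly between €325 and €451 — overbidding then wins at a price above your value.
€105: below both → same outcome either way.
€300: below both → same outcome either way.
€399: inside the interval → strictly worse (loss €74).
€330: inside the interval → strictly worse (loss €5).
€434: inside the interval → strictly worse (loss €109).
Count: 3.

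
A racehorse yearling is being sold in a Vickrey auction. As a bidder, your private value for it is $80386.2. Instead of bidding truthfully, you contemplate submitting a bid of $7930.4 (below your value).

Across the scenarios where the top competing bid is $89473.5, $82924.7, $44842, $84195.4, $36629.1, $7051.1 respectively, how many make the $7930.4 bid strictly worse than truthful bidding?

2

The deviation hurts exactly when the highest competing bid lies strictly between $7930.4 and $80386.2 — underbidding then forfeits a profitable win.
$89473.5: above both → same outcome either way.
$82924.7: above both → same outcome either way.
$44842: inside the interval → strictly worse (loss $35544.2).
$84195.4: above both → same outcome either way.
$36629.1: inside the interval → strictly worse (loss $43757.1).
$7051.1: below both → same outcome either way.
Count: 2.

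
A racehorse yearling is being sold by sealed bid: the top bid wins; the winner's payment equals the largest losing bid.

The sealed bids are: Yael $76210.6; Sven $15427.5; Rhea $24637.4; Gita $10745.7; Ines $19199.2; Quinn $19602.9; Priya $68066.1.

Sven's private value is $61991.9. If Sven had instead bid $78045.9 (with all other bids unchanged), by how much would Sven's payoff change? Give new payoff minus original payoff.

−$14218.7

The highest bid among the other bidders is $76210.6; Sven's bid doesn't change that.
Original bid $15427.5: Sven is not highest (top rival bid is $76210.6); payoff $0.
Alternative bid $78045.9: Sven is highest, pays the top rival bid $76210.6; payoff $61991.9 − $76210.6 = −$14218.7.
Change in payoff = −$14218.7 − ($0) = −$14218.7.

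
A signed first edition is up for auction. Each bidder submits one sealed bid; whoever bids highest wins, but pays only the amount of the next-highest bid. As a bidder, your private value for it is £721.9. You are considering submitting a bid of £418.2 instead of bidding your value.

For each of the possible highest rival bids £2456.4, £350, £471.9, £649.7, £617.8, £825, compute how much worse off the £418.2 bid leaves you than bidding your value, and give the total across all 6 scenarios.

The deviation costs you only when the competing bid falls strictly between £418.2 and £721.9; elsewhere both bids give the same outcome.
£2456.4: outcomes coincide → loss £0.
£350: outcomes coincide → loss £0.
£471.9: truthful payoff £250, deviation payoff £0 → loss £250.
£649.7: truthful payoff £72.2, deviation payoff £0 → loss £72.2.
£617.8: truthful payoff £104.1, deviation payoff £0 → loss £104.1.
£825: outcomes coincide → loss £0.
Total loss = £250 + £72.2 + £104.1 = £426.3.

£426.3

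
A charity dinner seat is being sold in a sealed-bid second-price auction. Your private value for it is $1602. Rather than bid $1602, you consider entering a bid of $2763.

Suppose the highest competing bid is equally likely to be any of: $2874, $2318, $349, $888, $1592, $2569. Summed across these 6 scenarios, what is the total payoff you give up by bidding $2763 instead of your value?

The deviation costs you only when the competing bid falls strictly between $1602 and $2763; elsewhere both bids give the same outcome.
$2874: outcomes coincide → loss $0.
$2318: truthful payoff $0, deviation payoff −$716 → loss $716.
$349: outcomes coincide → loss $0.
$888: outcomes coincide → loss $0.
$1592: outcomes coincide → loss $0.
$2569: truthful payoff $0, deviation payoff −$967 → loss $967.
Total loss = $716 + $967 = $1683.

$1683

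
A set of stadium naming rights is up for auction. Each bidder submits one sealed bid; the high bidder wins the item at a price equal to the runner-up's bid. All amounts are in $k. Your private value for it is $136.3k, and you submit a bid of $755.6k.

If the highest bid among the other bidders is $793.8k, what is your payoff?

Your bid $755.6k is below the highest competing bid $793.8k, so you lose.
A losing bidder pays nothing and receives nothing: payoff = $0k.

$0k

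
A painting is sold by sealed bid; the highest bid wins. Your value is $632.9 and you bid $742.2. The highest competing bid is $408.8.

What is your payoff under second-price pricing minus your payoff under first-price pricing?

$333.4

You have the highest bid, so you win under either rule.
Second-price: pay $408.8 → payoff $224.1.
First-price: pay your own bid $742.2 → payoff −$109.3.
Difference = $224.1 − (−$109.3) = $333.4.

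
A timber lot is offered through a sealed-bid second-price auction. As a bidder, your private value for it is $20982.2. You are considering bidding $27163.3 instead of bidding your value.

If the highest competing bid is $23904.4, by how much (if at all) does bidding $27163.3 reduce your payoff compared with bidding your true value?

Bidding your value $20982.2: you lose (since $20982.2 < $23904.4). Payoff $0.
Bidding $27163.3: you win and pay $23904.4. Payoff $20982.2 − $23904.4 = −$2922.2.
The competing bid $23904.4 lies between your value and your inflated bid, so overbidding wins an item priced above your value.
Loss from deviating = $0 − (−$2922.2) = $2922.2.

$2922.2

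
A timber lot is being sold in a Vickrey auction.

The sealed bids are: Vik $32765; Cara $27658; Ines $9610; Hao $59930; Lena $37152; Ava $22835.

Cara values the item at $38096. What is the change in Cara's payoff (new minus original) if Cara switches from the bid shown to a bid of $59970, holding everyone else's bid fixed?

The highest bid among the other bidders is $59930; Cara's bid doesn't change that.
Original bid $27658: Cara is not highest (top rival bid is $59930); payoff $0.
Alternative bid $59970: Cara is highest, pays the top rival bid $59930; payoff $38096 − $59930 = −$21834.
Change in payoff = −$21834 − ($0) = −$21834.

−$21834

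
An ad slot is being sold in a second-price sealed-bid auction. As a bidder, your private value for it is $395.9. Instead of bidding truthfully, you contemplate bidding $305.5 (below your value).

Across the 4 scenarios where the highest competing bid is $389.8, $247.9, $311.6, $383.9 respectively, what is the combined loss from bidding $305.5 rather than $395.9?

$102.4

The deviation costs you only when the competing bid falls strictly between $305.5 and $395.9; elsewhere both bids give the same outcome.
$389.8: truthful payoff $6.1, deviation payoff $0 → loss $6.1.
$247.9: outcomes coincide → loss $0.
$311.6: truthful payoff $84.3, deviation payoff $0 → loss $84.3.
$383.9: truthful payoff $12, deviation payoff $0 → loss $12.
Total loss = $6.1 + $84.3 + $12 = $102.4.
Truthful bidding weakly dominates here: raising your bid can only win items priced above your value, and lowering it can only forfeit items priced below.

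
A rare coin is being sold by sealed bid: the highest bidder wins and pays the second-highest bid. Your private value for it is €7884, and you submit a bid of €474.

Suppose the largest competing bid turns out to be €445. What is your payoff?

Your bid €474 exceeds the highest competing bid €445, so you win.
In a second-price auction the winner pays the second-highest bid, €445.
Payoff = value − price = €7884 − €445 = €7439.

€7439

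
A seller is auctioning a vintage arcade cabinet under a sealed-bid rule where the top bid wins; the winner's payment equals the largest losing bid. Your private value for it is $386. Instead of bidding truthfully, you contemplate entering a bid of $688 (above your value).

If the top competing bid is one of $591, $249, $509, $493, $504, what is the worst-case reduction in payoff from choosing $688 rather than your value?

$591: truthful gives $0, deviation gives −$205 → loss $205.
$249: same outcome either way → loss $0.
$509: truthful gives $0, deviation gives −$123 → loss $123.
$493: truthful gives $0, deviation gives −$107 → loss $107.
$504: truthful gives $0, deviation gives −$118 → loss $118.
Maximum loss: $205.

$205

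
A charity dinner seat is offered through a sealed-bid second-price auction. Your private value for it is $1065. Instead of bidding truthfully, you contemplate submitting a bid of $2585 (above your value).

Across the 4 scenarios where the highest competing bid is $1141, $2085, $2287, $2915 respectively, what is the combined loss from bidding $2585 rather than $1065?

$2318

The deviation costs you only when the competing bid falls strictly between $1065 and $2585; elsewhere both bids give the same outcome.
$1141: truthful payoff $0, deviation payoff −$76 → loss $76.
$2085: truthful payoff $0, deviation payoff −$1020 → loss $1020.
$2287: truthful payoff $0, deviation payoff −$1222 → loss $1222.
$2915: outcomes coincide → loss $0.
Total loss = $76 + $1020 + $1222 = $2318.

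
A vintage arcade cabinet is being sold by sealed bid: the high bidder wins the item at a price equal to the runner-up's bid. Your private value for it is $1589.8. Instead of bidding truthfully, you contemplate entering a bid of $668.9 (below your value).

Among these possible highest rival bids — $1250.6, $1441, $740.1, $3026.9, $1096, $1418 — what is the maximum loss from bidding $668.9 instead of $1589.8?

$1250.6: truthful gives $339.2, deviation gives $0 → loss $339.2.
$1441: truthful gives $148.8, deviation gives $0 → loss $148.8.
$740.1: truthful gives $849.7, deviation gives $0 → loss $849.7.
$3026.9: same outcome either way → loss $0.
$1096: truthful gives $493.8, deviation gives $0 → loss $493.8.
$1418: truthful gives $171.8, deviation gives $0 → loss $171.8.
Maximum loss: $849.7.

$849.7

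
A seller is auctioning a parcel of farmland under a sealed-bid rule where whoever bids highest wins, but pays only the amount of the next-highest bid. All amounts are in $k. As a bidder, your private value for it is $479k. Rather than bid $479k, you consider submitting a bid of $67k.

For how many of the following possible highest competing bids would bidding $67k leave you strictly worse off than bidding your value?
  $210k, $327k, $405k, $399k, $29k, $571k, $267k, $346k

The deviation hurts exactly when the highest competing bid lies strictly between $67k and $479k — underbidding then forfeits a profitable win.
$210k: inside the interval → strictly worse (loss $269k).
$327k: inside the interval → strictly worse (loss $152k).
$405k: inside the interval → strictly worse (loss $74k).
$399k: inside the interval → strictly worse (loss $80k).
$29k: below both → same outcome either way.
$571k: above both → same outcome either way.
$267k: inside the interval → strictly worse (loss $212k).
$346k: inside the interval → strictly worse (loss $133k).
Count: 6.

6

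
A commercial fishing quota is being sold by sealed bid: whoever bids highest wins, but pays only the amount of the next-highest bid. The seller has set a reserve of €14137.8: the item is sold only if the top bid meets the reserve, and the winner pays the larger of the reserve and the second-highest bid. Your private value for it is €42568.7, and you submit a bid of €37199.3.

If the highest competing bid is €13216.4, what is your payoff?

Your bid €37199.3 is the highest and exceeds the reserve.
Price = max(second-highest bid, reserve) = max(€13216.4, €14137.8) = €14137.8.
Payoff = €42568.7 − €14137.8 = €28430.9.

€28430.9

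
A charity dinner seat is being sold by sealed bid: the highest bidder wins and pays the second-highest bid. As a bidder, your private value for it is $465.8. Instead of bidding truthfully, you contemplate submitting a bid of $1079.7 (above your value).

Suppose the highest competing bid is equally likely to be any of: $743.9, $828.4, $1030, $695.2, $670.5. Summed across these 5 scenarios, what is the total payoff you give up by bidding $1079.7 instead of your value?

$1639

The deviation costs you only when the competing bid falls strictly between $465.8 and $1079.7; elsewhere both bids give the same outcome.
$743.9: truthful payoff $0, deviation payoff −$278.1 → loss $278.1.
$828.4: truthful payoff $0, deviation payoff −$362.6 → loss $362.6.
$1030: truthful payoff $0, deviation payoff −$564.2 → loss $564.2.
$695.2: truthful payoff $0, deviation payoff −$229.4 → loss $229.4.
$670.5: truthful payoff $0, deviation payoff −$204.7 → loss $204.7.
Total loss = $278.1 + $362.6 + $564.2 + $229.4 + $204.7 = $1639.
Because the price is fixed by the runner-up's bid, deviating from your value can only change a good outcome into a bad one — never the reverse.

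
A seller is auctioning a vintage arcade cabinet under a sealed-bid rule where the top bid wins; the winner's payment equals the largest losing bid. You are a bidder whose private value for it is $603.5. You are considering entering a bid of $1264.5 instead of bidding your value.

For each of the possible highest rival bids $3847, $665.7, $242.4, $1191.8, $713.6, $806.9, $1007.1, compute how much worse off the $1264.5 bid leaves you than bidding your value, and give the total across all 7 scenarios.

The deviation costs you only when the competing bid falls strictly between $603.5 and $1264.5; elsewhere both bids give the same outcome.
$3847: outcomes coincide → loss $0.
$665.7: truthful payoff $0, deviation payoff −$62.2 → loss $62.2.
$242.4: outcomes coincide → loss $0.
$1191.8: truthful payoff $0, deviation payoff −$588.3 → loss $588.3.
$713.6: truthful payoff $0, deviation payoff −$110.1 → loss $110.1.
$806.9: truthful payoff $0, deviation payoff −$203.4 → loss $203.4.
$1007.1: truthful payoff $0, deviation payoff −$403.6 → loss $403.6.
Total loss = $62.2 + $588.3 + $110.1 + $203.4 + $403.6 = $1367.6.
Because the price is fixed by the runner-up's bid, deviating from your value can only change a good outcome into a bad one — never the reverse.

$1367.6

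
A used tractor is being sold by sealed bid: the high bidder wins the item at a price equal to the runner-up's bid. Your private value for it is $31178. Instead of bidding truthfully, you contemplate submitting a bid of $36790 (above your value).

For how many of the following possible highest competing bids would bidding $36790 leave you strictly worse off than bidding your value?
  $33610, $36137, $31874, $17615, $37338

The deviation hurts exactly when the highest competing bid lies strictly between $31178 and $36790 — overbidding then wins at a price above your value.
$33610: inside the interval → strictly worse (loss $2432).
$36137: inside the interval → strictly worse (loss $4959).
$31874: inside the interval → strictly worse (loss $696).
$17615: below both → same outcome either way.
$37338: above both → same outcome either way.
Count: 3.

3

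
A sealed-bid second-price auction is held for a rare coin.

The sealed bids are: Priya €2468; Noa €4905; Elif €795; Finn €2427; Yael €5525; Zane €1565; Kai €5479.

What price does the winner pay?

Highest bid: Yael at €5525, so Yael wins.
Second-highest bid: Kai at €5479 — that is the price the winner pays.

€5479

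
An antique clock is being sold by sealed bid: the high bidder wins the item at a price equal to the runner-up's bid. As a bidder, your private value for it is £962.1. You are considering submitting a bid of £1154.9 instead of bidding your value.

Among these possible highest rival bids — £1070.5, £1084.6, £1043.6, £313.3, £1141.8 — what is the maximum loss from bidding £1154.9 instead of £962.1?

£179.7

£1070.5: truthful gives £0, deviation gives −£108.4 → loss £108.4.
£1084.6: truthful gives £0, deviation gives −£122.5 → loss £122.5.
£1043.6: truthful gives £0, deviation gives −£81.5 → loss £81.5.
£313.3: same outcome either way → loss £0.
£1141.8: truthful gives £0, deviation gives −£179.7 → loss £179.7.
Maximum loss: £179.7.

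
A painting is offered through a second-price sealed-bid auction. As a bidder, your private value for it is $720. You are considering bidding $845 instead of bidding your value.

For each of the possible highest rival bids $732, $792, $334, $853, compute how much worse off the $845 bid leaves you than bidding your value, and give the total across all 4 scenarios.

$84

The deviation costs you only when the competing bid falls strictly between $720 and $845; elsewhere both bids give the same outcome.
$732: truthful payoff $0, deviation payoff −$12 → loss $12.
$792: truthful payoff $0, deviation payoff −$72 → loss $72.
$334: outcomes coincide → loss $0.
$853: outcomes coincide → loss $0.
Total loss = $12 + $72 = $84.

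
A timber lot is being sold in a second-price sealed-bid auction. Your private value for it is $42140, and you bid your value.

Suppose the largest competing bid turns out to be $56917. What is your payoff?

$0

Your bid $42140 is below the highest competing bid $56917, so you lose.
A losing bidder pays nothing and receives nothing: payoff = $0.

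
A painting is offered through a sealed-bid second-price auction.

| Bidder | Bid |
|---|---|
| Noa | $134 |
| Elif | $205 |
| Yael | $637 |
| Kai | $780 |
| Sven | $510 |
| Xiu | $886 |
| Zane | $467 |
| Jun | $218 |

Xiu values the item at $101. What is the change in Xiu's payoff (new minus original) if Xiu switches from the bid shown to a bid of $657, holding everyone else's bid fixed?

The highest bid among the other bidders is $780; Xiu's bid doesn't change that.
Original bid $886: Xiu is highest, pays the top rival bid $780; payoff $101 − $780 = −$679.
Alternative bid $657: Xiu is not highest (top rival bid is $780); payoff $0.
Change in payoff = $0 − (−$679) = $679.

$679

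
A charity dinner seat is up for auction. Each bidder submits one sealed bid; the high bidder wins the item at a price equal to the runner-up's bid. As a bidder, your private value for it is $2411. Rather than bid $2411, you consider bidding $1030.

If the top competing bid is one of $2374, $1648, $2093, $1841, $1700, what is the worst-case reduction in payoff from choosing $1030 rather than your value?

$763

$2374: truthful gives $37, deviation gives $0 → loss $37.
$1648: truthful gives $763, deviation gives $0 → loss $763.
$2093: truthful gives $318, deviation gives $0 → loss $318.
$1841: truthful gives $570, deviation gives $0 → loss $570.
$1700: truthful gives $711, deviation gives $0 → loss $711.
Maximum loss: $763.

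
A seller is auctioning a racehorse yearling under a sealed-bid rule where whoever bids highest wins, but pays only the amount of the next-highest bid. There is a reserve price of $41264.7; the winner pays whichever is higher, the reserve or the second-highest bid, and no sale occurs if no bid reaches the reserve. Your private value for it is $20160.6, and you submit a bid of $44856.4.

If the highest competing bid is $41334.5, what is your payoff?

Your bid $44856.4 is the highest and exceeds the reserve.
Price = max(second-highest bid, reserve) = max($41334.5, $41264.7) = $41334.5.
Payoff = $20160.6 − $41334.5 = −$21173.9.

−$21173.9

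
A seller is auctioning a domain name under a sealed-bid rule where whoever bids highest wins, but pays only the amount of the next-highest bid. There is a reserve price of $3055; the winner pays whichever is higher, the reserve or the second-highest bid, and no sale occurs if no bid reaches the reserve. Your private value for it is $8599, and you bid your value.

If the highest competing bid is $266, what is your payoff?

$5544

Your bid $8599 is the highest and exceeds the reserve.
Price = max(second-highest bid, reserve) = max($266, $3055) = $3055.
Payoff = $8599 − $3055 = $5544.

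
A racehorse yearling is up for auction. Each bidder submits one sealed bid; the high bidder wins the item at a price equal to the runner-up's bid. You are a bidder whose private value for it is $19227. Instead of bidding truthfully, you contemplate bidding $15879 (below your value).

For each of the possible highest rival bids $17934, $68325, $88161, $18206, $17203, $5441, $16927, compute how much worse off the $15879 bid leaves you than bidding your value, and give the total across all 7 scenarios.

$6638

The deviation costs you only when the competing bid falls strictly between $15879 and $19227; elsewhere both bids give the same outcome.
$17934: truthful payoff $1293, deviation payoff $0 → loss $1293.
$68325: outcomes coincide → loss $0.
$88161: outcomes coincide → loss $0.
$18206: truthful payoff $1021, deviation payoff $0 → loss $1021.
$17203: truthful payoff $2024, deviation payoff $0 → loss $2024.
$5441: outcomes coincide → loss $0.
$16927: truthful payoff $2300, deviation payoff $0 → loss $2300.
Total loss = $1293 + $1021 + $2024 + $2300 = $6638.
Truthful bidding weakly dominates here: raising your bid can only win items priced above your value, and lowering it can only forfeit items priced below.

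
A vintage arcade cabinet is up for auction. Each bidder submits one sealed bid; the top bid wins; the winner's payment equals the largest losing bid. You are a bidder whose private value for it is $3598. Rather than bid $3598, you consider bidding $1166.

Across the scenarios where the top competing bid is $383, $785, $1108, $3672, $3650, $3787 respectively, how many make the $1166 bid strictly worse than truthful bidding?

0

The deviation hurts exactly when the highest competing bid lies strictly between $1166 and $3598 — underbidding then forfeits a profitable win.
$383: below both → same outcome either way.
$785: below both → same outcome either way.
$1108: below both → same outcome either way.
$3672: above both → same outcome either way.
$3650: above both → same outcome either way.
$3787: above both → same outcome either way.
Count: 0.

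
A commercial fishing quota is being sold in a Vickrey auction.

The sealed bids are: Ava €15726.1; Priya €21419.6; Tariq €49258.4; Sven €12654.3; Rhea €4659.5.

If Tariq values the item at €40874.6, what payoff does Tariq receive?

€19455

Highest bid: Tariq at €49258.4, so Tariq wins.
Second-highest bid: Priya at €21419.6 — that is the price the winner pays.
Tariq's payoff = value − price = €40874.6 − €21419.6 = €19455.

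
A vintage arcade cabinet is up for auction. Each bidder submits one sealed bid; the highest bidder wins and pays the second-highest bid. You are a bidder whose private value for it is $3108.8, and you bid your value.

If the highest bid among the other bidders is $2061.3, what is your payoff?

Your bid $3108.8 exceeds the highest competing bid $2061.3, so you win.
In a second-price auction the winner pays the second-highest bid, $2061.3.
Payoff = value − price = $3108.8 − $2061.3 = $1047.5.

$1047.5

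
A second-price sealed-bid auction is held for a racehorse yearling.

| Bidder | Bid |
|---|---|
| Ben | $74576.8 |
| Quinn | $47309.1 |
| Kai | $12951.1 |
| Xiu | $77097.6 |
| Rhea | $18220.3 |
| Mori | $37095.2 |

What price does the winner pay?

Highest bid: Xiu at $77097.6, so Xiu wins.
Second-highest bid: Ben at $74576.8 — that is the price the winner pays.

$74576.8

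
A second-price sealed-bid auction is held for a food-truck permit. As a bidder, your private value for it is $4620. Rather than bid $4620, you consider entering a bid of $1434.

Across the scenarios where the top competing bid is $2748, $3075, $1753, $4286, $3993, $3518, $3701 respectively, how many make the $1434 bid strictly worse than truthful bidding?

7

The deviation hurts exactly when the highest competing bid lies strictly between $1434 and $4620 — underbidding then forfeits a profitable win.
$2748: inside the interval → strictly worse (loss $1872).
$3075: inside the interval → strictly worse (loss $1545).
$1753: inside the interval → strictly worse (loss $2867).
$4286: inside the interval → strictly worse (loss $334).
$3993: inside the interval → strictly worse (loss $627).
$3518: inside the interval → strictly worse (loss $1102).
$3701: inside the interval → strictly worse (loss $919).
Count: 7.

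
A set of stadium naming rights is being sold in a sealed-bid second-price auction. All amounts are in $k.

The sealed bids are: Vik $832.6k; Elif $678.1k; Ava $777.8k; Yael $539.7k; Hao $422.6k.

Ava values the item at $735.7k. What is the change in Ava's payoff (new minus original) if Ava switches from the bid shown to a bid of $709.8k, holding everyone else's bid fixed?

$0k

The highest bid among the other bidders is $832.6k; Ava's bid doesn't change that.
Original bid $777.8k: Ava is not highest (top rival bid is $832.6k); payoff $0k.
Alternative bid $709.8k: Ava is not highest (top rival bid is $832.6k); payoff $0k.
Change in payoff = $0k − ($0k) = $0k.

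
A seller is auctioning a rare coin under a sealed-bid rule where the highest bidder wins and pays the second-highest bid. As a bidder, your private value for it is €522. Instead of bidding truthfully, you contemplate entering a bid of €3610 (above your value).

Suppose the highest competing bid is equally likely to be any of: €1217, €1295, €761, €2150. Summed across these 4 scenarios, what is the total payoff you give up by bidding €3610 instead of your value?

€3335

The deviation costs you only when the competing bid falls strictly between €522 and €3610; elsewhere both bids give the same outcome.
€1217: truthful payoff €0, deviation payoff −€695 → loss €695.
€1295: truthful payoff €0, deviation payoff −€773 → loss €773.
€761: truthful payoff €0, deviation payoff −€239 → loss €239.
€2150: truthful payoff €0, deviation payoff −€1628 → loss €1628.
Total loss = €695 + €773 + €239 + €1628 = €3335.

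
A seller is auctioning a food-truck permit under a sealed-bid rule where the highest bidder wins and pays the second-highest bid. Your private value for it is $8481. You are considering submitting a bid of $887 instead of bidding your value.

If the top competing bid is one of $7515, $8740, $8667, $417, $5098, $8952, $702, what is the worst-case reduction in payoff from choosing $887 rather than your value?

$3383

$7515: truthful gives $966, deviation gives $0 → loss $966.
$8740: same outcome either way → loss $0.
$8667: same outcome either way → loss $0.
$417: same outcome either way → loss $0.
$5098: truthful gives $3383, deviation gives $0 → loss $3383.
$8952: same outcome either way → loss $0.
$702: same outcome either way → loss $0.
Maximum loss: $3383.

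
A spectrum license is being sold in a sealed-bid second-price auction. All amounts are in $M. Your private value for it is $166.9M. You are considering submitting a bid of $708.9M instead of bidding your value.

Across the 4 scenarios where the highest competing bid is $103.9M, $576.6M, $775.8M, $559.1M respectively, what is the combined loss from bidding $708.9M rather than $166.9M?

$801.9M

The deviation costs you only when the competing bid falls strictly between $166.9M and $708.9M; elsewhere both bids give the same outcome.
$103.9M: outcomes coincide → loss $0M.
$576.6M: truthful payoff $0M, deviation payoff −$409.7M → loss $409.7M.
$775.8M: outcomes coincide → loss $0M.
$559.1M: truthful payoff $0M, deviation payoff −$392.2M → loss $392.2M.
Total loss = $409.7M + $392.2M = $801.9M.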